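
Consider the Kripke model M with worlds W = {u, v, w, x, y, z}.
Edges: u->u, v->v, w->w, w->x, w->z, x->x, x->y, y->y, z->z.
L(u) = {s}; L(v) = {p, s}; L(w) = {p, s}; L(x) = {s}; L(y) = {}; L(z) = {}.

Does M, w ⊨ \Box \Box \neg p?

At w: \Box \Box \neg p requires \Box \neg p at every successor {w, x, z}.
  \Box \neg p fails at w, so \Box \Box \neg p is false at w.
    At w: \Box \neg p requires \neg p at every successor {w, x, z}.
      \neg p fails at w, so \Box \neg p is false at w.

No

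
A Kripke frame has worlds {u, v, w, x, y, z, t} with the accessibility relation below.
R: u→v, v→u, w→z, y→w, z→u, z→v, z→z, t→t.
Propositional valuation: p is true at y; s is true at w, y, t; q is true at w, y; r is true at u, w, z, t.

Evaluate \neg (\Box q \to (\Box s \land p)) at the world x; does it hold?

At x: \Box q \to (\Box s \land p) is false, so \neg (\Box q \to (\Box s \land p)) is true.
  At x: \Box q is true, \Box s \land p is false, so \Box q \to (\Box s \land p) is false.
    At x: no accessible worlds, so \Box q holds vacuously.
    At x: \Box s is true, p is false, so \Box s \land p is false.
      At x: no accessible worlds, so \Box s holds vacuously.

Yes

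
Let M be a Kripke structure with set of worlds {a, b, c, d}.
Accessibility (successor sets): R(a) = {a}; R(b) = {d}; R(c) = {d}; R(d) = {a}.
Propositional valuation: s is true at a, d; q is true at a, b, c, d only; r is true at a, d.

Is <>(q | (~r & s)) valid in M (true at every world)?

Yes

Let φ = <>(q | (~r & s)). Evaluate φ at each world:
  a (successors {a}): φ is true.
  b (successors {d}): φ is true.
  c (successors {d}): φ is true.
  d (successors {a}): φ is true.
For instance, at a:
  At a: <>(q | (~r & s)) requires q | (~r & s) at some successor in {a}.
    q | (~r & s) holds at a, so <>(q | (~r & s)) is true at a.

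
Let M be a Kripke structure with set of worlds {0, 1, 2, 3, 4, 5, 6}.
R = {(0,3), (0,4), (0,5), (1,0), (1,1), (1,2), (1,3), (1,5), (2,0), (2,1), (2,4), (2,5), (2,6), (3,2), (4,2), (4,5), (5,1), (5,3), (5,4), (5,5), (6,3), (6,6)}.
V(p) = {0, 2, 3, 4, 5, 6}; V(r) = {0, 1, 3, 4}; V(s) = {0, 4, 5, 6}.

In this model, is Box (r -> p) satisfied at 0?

Yes

At 0: Box (r -> p) requires r -> p at every successor {3, 4, 5}.
  At 3: r -> p is true.
  At 4: r -> p is true.
  At 5: r -> p is true.
So Box (r -> p) is true at 0.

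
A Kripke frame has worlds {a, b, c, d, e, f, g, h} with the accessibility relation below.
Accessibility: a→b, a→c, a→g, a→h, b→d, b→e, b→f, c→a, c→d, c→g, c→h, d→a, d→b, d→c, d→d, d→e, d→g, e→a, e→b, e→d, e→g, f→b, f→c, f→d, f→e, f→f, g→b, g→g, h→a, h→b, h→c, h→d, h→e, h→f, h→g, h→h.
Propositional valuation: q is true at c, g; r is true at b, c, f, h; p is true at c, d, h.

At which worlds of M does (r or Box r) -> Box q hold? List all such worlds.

Recall that Box ψ holds at a world iff ψ holds at every accessible world, and Dia ψ holds iff ψ holds at some accessible world.
Let φ = (r or Box r) -> Box q. Evaluate φ at each world:
  a (successors {b, c, g, h}): φ is true.
  b (successors {d, e, f}): φ is false.
  c (successors {a, d, g, h}): φ is false.
  d (successors {a, b, c, d, e, g}): φ is true.
  e (successors {a, b, d, g}): φ is true.
  f (successors {b, c, d, e, f}): φ is false.
  g (successors {b, g}): φ is true.
  h (successors {a, b, c, d, e, f, g, h}): φ is false.
For instance, at d:
  At d: r or Box r is false, Box q is false, so (r or Box r) -> Box q is true.
    At d: r is false, Box r is false, so r or Box r is false.
      At d: Box r requires r at every successor {a, b, c, d, e, g}.
        r fails at a, so Box r is false at d.
    At d: Box q requires q at every successor {a, b, c, d, e, g}.
      q fails at a, so Box q is false at d.
Satisfying worlds: {a, d, e, g}

a, d, e, g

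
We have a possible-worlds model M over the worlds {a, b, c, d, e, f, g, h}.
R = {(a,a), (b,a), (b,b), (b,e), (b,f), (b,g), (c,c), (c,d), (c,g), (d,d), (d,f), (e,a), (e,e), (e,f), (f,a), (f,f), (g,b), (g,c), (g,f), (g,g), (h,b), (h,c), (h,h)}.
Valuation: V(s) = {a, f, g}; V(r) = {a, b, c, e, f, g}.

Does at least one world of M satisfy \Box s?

Let φ = \Box s. Evaluate φ at each world:
  a (successors {a}): φ is true.
  b (successors {a, b, e, f, g}): φ is false.
  c (successors {c, d, g}): φ is false.
  d (successors {d, f}): φ is false.
  e (successors {a, e, f}): φ is false.
  f (successors {a, f}): φ is true.
  g (successors {b, c, f, g}): φ is false.
  h (successors {b, c, h}): φ is false.
Detail at a (witness):
  At a: \Box s requires s at every successor {a}.
    At a: s is true.
  So \Box s is true at a.

Yes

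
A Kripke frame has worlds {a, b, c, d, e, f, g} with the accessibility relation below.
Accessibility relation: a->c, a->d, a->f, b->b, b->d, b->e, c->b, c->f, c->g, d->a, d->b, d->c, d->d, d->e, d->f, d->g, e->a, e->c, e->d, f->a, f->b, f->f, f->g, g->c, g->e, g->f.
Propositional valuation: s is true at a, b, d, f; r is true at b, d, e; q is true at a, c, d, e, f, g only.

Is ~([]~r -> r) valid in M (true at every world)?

No

Let φ = ~([]~r -> r). Evaluate φ at each world:
  a (successors {c, d, f}): φ is false.
  b (successors {b, d, e}): φ is false.
  c (successors {b, f, g}): φ is false.
  d (successors {a, b, c, d, e, f, g}): φ is false.
  e (successors {a, c, d}): φ is false.
  f (successors {a, b, f, g}): φ is false.
  g (successors {c, e, f}): φ is false.
Detail at a (counterexample):
  At a: []~r -> r is true, so ~([]~r -> r) is false.
    At a: []~r is false, r is false, so []~r -> r is true.
      At a: []~r requires ~r at every successor {c, d, f}.
        ~r fails at d, so []~r is false at a.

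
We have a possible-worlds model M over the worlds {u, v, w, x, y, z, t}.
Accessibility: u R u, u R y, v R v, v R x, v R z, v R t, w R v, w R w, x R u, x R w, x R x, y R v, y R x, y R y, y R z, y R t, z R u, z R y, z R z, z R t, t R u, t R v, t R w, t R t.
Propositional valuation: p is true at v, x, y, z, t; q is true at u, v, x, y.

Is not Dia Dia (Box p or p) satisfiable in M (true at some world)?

Let φ = not Dia Dia (Box p or p). Evaluate φ at each world:
  u (successors {u, y}): φ is false.
  v (successors {v, x, z, t}): φ is false.
  w (successors {v, w}): φ is false.
  x (successors {u, w, x}): φ is false.
  y (successors {v, x, y, z, t}): φ is false.
  z (successors {u, y, z, t}): φ is false.
  t (successors {u, v, w, t}): φ is false.
For instance, at x:
  At x: Dia Dia (Box p or p) is true, so not Dia Dia (Box p or p) is false.
    At x: Dia Dia (Box p or p) requires Dia (Box p or p) at some successor in {u, w, x}.
      Dia (Box p or p) holds at u, so Dia Dia (Box p or p) is true at x.

No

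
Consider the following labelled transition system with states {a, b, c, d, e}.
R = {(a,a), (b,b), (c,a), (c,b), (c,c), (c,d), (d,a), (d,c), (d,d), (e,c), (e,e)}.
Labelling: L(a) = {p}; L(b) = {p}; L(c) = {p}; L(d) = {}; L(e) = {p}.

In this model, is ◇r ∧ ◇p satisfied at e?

No

At e: ◇r is false, ◇p is true, so ◇r ∧ ◇p is false.
  At e: ◇r requires r at some successor in {c, e}.
    At c: r is false.
    At e: r is false.
  So ◇r is false at e.
  At e: ◇p requires p at some successor in {c, e}.
    p holds at c, so ◇p is true at e.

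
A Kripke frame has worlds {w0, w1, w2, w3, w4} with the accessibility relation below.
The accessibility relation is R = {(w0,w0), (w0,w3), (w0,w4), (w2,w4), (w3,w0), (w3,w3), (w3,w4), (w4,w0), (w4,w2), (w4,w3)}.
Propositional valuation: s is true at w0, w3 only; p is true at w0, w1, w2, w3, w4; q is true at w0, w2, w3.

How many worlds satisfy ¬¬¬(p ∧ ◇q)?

2

Let φ = ¬¬¬(p ∧ ◇q). Evaluate φ at each world:
  w0 (successors {w0, w3, w4}): φ is false.
  w1 (successors ∅): φ is true.
  w2 (successors {w4}): φ is true.
  w3 (successors {w0, w3, w4}): φ is false.
  w4 (successors {w0, w2, w3}): φ is false.
For instance, at w3:
  At w3: ¬¬(p ∧ ◇q) is true, so ¬¬¬(p ∧ ◇q) is false.
    At w3: ¬(p ∧ ◇q) is false, so ¬¬(p ∧ ◇q) is true.
      At w3: p ∧ ◇q is true, so ¬(p ∧ ◇q) is false.
Satisfying worlds: {w1, w2}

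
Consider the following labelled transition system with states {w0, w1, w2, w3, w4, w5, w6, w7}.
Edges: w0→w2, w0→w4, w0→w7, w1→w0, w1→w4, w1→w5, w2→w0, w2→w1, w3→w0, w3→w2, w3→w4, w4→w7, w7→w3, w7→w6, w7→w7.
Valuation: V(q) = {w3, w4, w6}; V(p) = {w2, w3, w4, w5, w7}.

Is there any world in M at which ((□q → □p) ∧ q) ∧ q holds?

Let φ = ((□q → □p) ∧ q) ∧ q. Evaluate φ at each world:
  w0 (successors {w2, w4, w7}): φ is false.
  w1 (successors {w0, w4, w5}): φ is false.
  w2 (successors {w0, w1}): φ is false.
  w3 (successors {w0, w2, w4}): φ is true.
  w4 (successors {w7}): φ is true.
  w5 (successors ∅): φ is false.
  w6 (successors ∅): φ is true.
  w7 (successors {w3, w6, w7}): φ is false.
Detail at w3 (witness):
  At w3: (□q → □p) ∧ q is true, q is true, so ((□q → □p) ∧ q) ∧ q is true.
    At w3: □q → □p is true, q is true, so (□q → □p) ∧ q is true.
      At w3: □q is false, □p is false, so □q → □p is true.

Yes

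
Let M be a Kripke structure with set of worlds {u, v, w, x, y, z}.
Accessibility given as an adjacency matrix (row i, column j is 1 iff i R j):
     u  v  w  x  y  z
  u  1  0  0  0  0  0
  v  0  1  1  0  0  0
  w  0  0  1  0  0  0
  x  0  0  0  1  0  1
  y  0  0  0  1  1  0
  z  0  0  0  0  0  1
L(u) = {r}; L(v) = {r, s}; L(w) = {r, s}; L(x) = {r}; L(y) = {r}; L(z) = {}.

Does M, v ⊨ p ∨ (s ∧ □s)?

Yes

At v: p is false, s ∧ □s is true, so p ∨ (s ∧ □s) is true.
  At v: s is true, □s is true, so s ∧ □s is true.
    At v: □s requires s at every successor {v, w}.
      At v: s is true.
      At w: s is true.
    So □s is true at v.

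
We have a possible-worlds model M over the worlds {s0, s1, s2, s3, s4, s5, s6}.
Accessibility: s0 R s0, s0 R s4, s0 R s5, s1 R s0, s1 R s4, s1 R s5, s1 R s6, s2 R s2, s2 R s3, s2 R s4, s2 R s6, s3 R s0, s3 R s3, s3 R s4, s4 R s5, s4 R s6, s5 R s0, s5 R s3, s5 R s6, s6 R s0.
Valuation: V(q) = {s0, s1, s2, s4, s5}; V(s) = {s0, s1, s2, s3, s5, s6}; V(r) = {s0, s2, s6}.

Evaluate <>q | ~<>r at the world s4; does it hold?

At s4: <>q is true, ~<>r is false, so <>q | ~<>r is true.
  At s4: <>q requires q at some successor in {s5, s6}.
    q holds at s5, so <>q is true at s4.
  At s4: <>r is true, so ~<>r is false.
    At s4: <>r requires r at some successor in {s5, s6}.
      r holds at s6, so <>r is true at s4.

Yes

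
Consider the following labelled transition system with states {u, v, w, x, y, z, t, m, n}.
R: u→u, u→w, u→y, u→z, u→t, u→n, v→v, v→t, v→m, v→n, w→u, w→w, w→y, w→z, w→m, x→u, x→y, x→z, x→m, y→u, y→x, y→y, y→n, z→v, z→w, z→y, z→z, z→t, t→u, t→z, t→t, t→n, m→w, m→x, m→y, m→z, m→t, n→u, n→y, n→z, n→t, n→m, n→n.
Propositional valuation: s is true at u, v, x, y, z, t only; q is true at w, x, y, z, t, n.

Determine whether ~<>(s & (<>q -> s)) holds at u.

At u: <>(s & (<>q -> s)) is true, so ~<>(s & (<>q -> s)) is false.
  At u: <>(s & (<>q -> s)) requires s & (<>q -> s) at some successor in {u, w, y, z, t, n}.
    s & (<>q -> s) holds at u, so <>(s & (<>q -> s)) is true at u.
      At u: s is true, <>q -> s is true, so s & (<>q -> s) is true.

No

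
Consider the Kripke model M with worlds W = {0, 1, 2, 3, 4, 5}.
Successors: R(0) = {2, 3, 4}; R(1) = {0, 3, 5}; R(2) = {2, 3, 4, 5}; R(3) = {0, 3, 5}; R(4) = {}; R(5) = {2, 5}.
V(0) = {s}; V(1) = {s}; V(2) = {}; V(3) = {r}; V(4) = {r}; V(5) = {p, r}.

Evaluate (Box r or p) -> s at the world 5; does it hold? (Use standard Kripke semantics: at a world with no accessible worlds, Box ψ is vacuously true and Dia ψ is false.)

No

At 5: Box r or p is true, s is false, so (Box r or p) -> s is false.
  At 5: Box r is false, p is true, so Box r or p is true.
    At 5: Box r requires r at every successor {2, 5}.
      r fails at 2, so Box r is false at 5.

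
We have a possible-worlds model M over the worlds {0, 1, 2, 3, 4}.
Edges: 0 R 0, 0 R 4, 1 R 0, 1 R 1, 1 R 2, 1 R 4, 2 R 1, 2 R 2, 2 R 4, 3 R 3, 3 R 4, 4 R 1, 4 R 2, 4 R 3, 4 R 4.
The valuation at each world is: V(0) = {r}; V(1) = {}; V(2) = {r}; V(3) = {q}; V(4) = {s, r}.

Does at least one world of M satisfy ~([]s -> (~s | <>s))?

Let φ = ~([]s -> (~s | <>s)). Evaluate φ at each world:
  0 (successors {0, 4}): φ is false.
  1 (successors {0, 1, 2, 4}): φ is false.
  2 (successors {1, 2, 4}): φ is false.
  3 (successors {3, 4}): φ is false.
  4 (successors {1, 2, 3, 4}): φ is false.
For instance, at 0:
  At 0: []s -> (~s | <>s) is true, so ~([]s -> (~s | <>s)) is false.
    At 0: []s is false, ~s | <>s is true, so []s -> (~s | <>s) is true.
      At 0: []s requires s at every successor {0, 4}.
        s fails at 0, so []s is false at 0.
      At 0: ~s is true, <>s is true, so ~s | <>s is true.

No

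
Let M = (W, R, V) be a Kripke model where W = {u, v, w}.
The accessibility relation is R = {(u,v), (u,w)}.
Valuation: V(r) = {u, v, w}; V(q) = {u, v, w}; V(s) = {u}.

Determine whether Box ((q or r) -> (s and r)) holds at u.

At u: Box ((q or r) -> (s and r)) requires (q or r) -> (s and r) at every successor {v, w}.
  (q or r) -> (s and r) fails at v, so Box ((q or r) -> (s and r)) is false at u.

No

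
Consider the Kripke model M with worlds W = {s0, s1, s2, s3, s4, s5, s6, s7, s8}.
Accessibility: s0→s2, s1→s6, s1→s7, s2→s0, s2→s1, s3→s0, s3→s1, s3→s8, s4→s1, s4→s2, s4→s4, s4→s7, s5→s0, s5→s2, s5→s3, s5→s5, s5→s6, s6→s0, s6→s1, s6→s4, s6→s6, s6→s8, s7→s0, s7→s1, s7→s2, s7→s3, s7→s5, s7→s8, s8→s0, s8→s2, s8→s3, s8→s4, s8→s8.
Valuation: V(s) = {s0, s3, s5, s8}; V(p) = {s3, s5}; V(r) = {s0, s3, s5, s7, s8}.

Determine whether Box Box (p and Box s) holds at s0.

No

At s0: Box Box (p and Box s) requires Box (p and Box s) at every successor {s2}.
  Box (p and Box s) fails at s2, so Box Box (p and Box s) is false at s0.
    At s2: Box (p and Box s) requires p and Box s at every successor {s0, s1}.
      p and Box s fails at s0, so Box (p and Box s) is false at s2.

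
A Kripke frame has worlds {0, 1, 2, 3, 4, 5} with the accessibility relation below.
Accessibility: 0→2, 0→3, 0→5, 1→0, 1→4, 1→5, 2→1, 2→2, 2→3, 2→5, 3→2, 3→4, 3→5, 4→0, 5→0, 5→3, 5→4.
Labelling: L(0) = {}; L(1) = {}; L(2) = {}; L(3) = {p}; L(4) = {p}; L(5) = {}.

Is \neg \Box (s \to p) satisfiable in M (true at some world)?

No

Recall that \Box ψ holds at a world iff ψ holds at every accessible world, and \Diamond ψ holds iff ψ holds at some accessible world.
Let φ = \neg \Box (s \to p). Evaluate φ at each world:
  0 (successors {2, 3, 5}): φ is false.
  1 (successors {0, 4, 5}): φ is false.
  2 (successors {1, 2, 3, 5}): φ is false.
  3 (successors {2, 4, 5}): φ is false.
  4 (successors {0}): φ is false.
  5 (successors {0, 3, 4}): φ is false.
For instance, at 5:
  At 5: \Box (s \to p) is true, so \neg \Box (s \to p) is false.
    At 5: \Box (s \to p) requires s \to p at every successor {0, 3, 4}.
      At 0: s \to p is true.
      At 3: s \to p is true.
      At 4: s \to p is true.
    So \Box (s \to p) is true at 5.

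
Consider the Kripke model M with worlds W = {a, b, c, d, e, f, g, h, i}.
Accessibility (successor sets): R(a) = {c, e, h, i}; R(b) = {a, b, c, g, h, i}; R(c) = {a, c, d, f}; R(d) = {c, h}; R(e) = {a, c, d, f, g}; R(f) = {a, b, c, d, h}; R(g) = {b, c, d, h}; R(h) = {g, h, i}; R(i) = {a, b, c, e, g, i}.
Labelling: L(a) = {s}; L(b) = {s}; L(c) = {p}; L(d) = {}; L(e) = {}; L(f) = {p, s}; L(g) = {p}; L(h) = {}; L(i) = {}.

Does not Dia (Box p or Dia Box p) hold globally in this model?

Let φ = not Dia (Box p or Dia Box p). Evaluate φ at each world:
  a (successors {c, e, h, i}): φ is true.
  b (successors {a, b, c, g, h, i}): φ is true.
  c (successors {a, c, d, f}): φ is true.
  d (successors {c, h}): φ is true.
  e (successors {a, c, d, f, g}): φ is true.
  f (successors {a, b, c, d, h}): φ is true.
  g (successors {b, c, d, h}): φ is true.
  h (successors {g, h, i}): φ is true.
  i (successors {a, b, c, e, g, i}): φ is true.
For instance, at e:
  At e: Dia (Box p or Dia Box p) is false, so not Dia (Box p or Dia Box p) is true.
    At e: Dia (Box p or Dia Box p) requires Box p or Dia Box p at some successor in {a, c, d, f, g}.
      At a: Box p or Dia Box p is false.
      At c: Box p or Dia Box p is false.
      At d: Box p or Dia Box p is false.
      At f: Box p or Dia Box p is false.
      At g: Box p or Dia Box p is false.
    So Dia (Box p or Dia Box p) is false at e.

Yes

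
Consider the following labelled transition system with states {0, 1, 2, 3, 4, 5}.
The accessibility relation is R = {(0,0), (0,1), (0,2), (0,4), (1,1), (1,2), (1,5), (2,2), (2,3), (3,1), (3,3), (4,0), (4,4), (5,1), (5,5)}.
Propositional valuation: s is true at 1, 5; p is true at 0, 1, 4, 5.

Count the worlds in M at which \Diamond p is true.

Let φ = \Diamond p. Evaluate φ at each world:
  0 (successors {0, 1, 2, 4}): φ is true.
  1 (successors {1, 2, 5}): φ is true.
  2 (successors {2, 3}): φ is false.
  3 (successors {1, 3}): φ is true.
  4 (successors {0, 4}): φ is true.
  5 (successors {1, 5}): φ is true.
For instance, at 3:
  At 3: \Diamond p requires p at some successor in {1, 3}.
    p holds at 1, so \Diamond p is true at 3.
Satisfying worlds: {0, 1, 3, 4, 5}

5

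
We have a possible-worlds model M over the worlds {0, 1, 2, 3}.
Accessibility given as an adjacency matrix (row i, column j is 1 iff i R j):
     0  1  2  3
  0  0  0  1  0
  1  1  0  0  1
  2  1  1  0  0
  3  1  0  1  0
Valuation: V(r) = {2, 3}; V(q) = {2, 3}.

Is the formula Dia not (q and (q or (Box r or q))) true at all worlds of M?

Let φ = Dia not (q and (q or (Box r or q))). Evaluate φ at each world:
  0 (successors {2}): φ is false.
  1 (successors {0, 3}): φ is true.
  2 (successors {0, 1}): φ is true.
  3 (successors {0, 2}): φ is true.
Detail at 0 (counterexample):
  At 0: Dia not (q and (q or (Box r or q))) requires not (q and (q or (Box r or q))) at some successor in {2}.
    At 2: not (q and (q or (Box r or q))) is false.
  So Dia not (q and (q or (Box r or q))) is false at 0.

No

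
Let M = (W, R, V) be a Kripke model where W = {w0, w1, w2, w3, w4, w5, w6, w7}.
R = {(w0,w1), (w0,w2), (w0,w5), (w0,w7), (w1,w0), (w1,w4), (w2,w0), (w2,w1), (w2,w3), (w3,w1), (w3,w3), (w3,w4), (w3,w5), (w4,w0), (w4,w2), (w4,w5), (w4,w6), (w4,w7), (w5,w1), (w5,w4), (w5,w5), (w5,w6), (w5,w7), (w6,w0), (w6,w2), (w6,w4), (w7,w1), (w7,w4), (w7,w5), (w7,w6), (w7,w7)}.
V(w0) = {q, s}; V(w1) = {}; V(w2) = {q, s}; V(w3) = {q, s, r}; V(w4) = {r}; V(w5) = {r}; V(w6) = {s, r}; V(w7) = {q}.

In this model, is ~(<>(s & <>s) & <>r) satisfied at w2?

At w2: <>(s & <>s) & <>r is true, so ~(<>(s & <>s) & <>r) is false.
  At w2: <>(s & <>s) is true, <>r is true, so <>(s & <>s) & <>r is true.
    At w2: <>(s & <>s) requires s & <>s at some successor in {w0, w1, w3}.
      s & <>s holds at w0, so <>(s & <>s) is true at w2.
    At w2: <>r requires r at some successor in {w0, w1, w3}.
      r holds at w3, so <>r is true at w2.

No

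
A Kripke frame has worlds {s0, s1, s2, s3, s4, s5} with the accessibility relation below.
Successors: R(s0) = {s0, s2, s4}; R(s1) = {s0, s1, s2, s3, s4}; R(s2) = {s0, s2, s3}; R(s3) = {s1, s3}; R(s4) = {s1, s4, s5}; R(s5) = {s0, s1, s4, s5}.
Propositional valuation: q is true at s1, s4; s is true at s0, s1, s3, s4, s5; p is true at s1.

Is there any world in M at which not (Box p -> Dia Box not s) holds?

No

Let φ = not (Box p -> Dia Box not s). Evaluate φ at each world:
  s0 (successors {s0, s2, s4}): φ is false.
  s1 (successors {s0, s1, s2, s3, s4}): φ is false.
  s2 (successors {s0, s2, s3}): φ is false.
  s3 (successors {s1, s3}): φ is false.
  s4 (successors {s1, s4, s5}): φ is false.
  s5 (successors {s0, s1, s4, s5}): φ is false.
For instance, at s5:
  At s5: Box p -> Dia Box not s is true, so not (Box p -> Dia Box not s) is false.
    At s5: Box p is false, Dia Box not s is false, so Box p -> Dia Box not s is true.
      At s5: Box p requires p at every successor {s0, s1, s4, s5}.
        p fails at s0, so Box p is false at s5.
      At s5: Dia Box not s requires Box not s at some successor in {s0, s1, s4, s5}.
        At s0: Box not s is false.
        At s1: Box not s is false.
        At s4: Box not s is false.
        At s5: Box not s is false.
      So Dia Box not s is false at s5.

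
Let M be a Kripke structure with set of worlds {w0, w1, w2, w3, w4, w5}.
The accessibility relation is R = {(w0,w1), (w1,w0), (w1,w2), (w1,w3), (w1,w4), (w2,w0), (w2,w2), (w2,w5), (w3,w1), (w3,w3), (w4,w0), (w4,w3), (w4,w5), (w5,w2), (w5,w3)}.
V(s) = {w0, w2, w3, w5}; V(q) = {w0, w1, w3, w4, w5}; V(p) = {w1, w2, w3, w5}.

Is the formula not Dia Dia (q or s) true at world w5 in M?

No

At w5: Dia Dia (q or s) is true, so not Dia Dia (q or s) is false.
  At w5: Dia Dia (q or s) requires Dia (q or s) at some successor in {w2, w3}.
    Dia (q or s) holds at w2, so Dia Dia (q or s) is true at w5.
      At w2: Dia (q or s) requires q or s at some successor in {w0, w2, w5}.
        q or s holds at w0, so Dia (q or s) is true at w2.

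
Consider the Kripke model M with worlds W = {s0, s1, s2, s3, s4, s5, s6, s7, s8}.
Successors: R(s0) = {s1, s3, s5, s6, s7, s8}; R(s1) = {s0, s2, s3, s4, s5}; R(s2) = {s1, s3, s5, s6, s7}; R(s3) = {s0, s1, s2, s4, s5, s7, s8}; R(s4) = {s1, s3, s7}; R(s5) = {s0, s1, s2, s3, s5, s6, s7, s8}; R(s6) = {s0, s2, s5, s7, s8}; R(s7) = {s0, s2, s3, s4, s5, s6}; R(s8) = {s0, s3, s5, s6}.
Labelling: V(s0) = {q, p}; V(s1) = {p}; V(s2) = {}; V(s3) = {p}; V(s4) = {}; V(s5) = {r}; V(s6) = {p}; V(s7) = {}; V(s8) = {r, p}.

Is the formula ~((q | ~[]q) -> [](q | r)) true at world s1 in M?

At s1: (q | ~[]q) -> [](q | r) is false, so ~((q | ~[]q) -> [](q | r)) is true.
  At s1: q | ~[]q is true, [](q | r) is false, so (q | ~[]q) -> [](q | r) is false.
    At s1: q is false, ~[]q is true, so q | ~[]q is true.
      At s1: []q is false, so ~[]q is true.
    At s1: [](q | r) requires q | r at every successor {s0, s2, s3, s4, s5}.
      q | r fails at s2, so [](q | r) is false at s1.

Yes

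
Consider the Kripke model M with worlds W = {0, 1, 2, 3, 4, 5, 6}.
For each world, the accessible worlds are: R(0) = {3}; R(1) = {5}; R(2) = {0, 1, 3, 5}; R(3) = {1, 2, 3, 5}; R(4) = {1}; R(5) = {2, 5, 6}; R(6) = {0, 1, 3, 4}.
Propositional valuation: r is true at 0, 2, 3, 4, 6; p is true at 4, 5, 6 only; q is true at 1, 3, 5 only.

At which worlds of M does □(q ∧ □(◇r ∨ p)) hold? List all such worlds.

1, 4

Let φ = □(q ∧ □(◇r ∨ p)). Evaluate φ at each world:
  0 (successors {3}): φ is false.
  1 (successors {5}): φ is true.
  2 (successors {0, 1, 3, 5}): φ is false.
  3 (successors {1, 2, 3, 5}): φ is false.
  4 (successors {1}): φ is true.
  5 (successors {2, 5, 6}): φ is false.
  6 (successors {0, 1, 3, 4}): φ is false.
For instance, at 3:
  At 3: □(q ∧ □(◇r ∨ p)) requires q ∧ □(◇r ∨ p) at every successor {1, 2, 3, 5}.
    q ∧ □(◇r ∨ p) fails at 2, so □(q ∧ □(◇r ∨ p)) is false at 3.
      At 2: q is false, □(◇r ∨ p) is false, so q ∧ □(◇r ∨ p) is false.
Satisfying worlds: {1, 4}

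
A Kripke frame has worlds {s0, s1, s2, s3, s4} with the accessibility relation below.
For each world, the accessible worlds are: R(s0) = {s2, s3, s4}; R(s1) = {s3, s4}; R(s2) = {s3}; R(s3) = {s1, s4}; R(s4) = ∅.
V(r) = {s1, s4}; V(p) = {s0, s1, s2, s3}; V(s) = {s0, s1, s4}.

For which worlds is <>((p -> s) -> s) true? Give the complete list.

Let φ = <>((p -> s) -> s). Evaluate φ at each world:
  s0 (successors {s2, s3, s4}): φ is true.
  s1 (successors {s3, s4}): φ is true.
  s2 (successors {s3}): φ is true.
  s3 (successors {s1, s4}): φ is true.
  s4 (successors ∅): φ is false.
For instance, at s0:
  At s0: <>((p -> s) -> s) requires (p -> s) -> s at some successor in {s2, s3, s4}.
    (p -> s) -> s holds at s2, so <>((p -> s) -> s) is true at s0.
Satisfying worlds: {s0, s1, s2, s3}

s0, s1, s2, s3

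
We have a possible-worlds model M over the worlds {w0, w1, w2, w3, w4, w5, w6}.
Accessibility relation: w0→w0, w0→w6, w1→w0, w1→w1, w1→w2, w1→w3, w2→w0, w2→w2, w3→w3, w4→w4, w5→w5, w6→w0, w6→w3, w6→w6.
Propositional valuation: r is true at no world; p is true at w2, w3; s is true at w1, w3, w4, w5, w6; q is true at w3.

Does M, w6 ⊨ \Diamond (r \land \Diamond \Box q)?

Recall that \Box ψ holds at a world iff ψ holds at every accessible world, and \Diamond ψ holds iff ψ holds at some accessible world.
At w6: \Diamond (r \land \Diamond \Box q) requires r \land \Diamond \Box q at some successor in {w0, w3, w6}.
  At w0: r \land \Diamond \Box q is false.
  At w3: r \land \Diamond \Box q is false.
  At w6: r \land \Diamond \Box q is false.
So \Diamond (r \land \Diamond \Box q) is false at w6.

No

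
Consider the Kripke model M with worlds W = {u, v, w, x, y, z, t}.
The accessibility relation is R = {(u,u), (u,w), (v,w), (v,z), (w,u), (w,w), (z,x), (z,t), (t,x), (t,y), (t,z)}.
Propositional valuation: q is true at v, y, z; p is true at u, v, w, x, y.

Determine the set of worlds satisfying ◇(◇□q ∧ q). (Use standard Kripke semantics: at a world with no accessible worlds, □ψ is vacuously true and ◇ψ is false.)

Let φ = ◇(◇□q ∧ q). Evaluate φ at each world:
  u (successors {u, w}): φ is false.
  v (successors {w, z}): φ is true.
  w (successors {u, w}): φ is false.
  x (successors ∅): φ is false.
  y (successors ∅): φ is false.
  z (successors {x, t}): φ is false.
  t (successors {x, y, z}): φ is true.
For instance, at w:
  At w: ◇(◇□q ∧ q) requires ◇□q ∧ q at some successor in {u, w}.
    At u: ◇□q ∧ q is false.
    At w: ◇□q ∧ q is false.
  So ◇(◇□q ∧ q) is false at w.
Satisfying worlds: {v, t}

v, t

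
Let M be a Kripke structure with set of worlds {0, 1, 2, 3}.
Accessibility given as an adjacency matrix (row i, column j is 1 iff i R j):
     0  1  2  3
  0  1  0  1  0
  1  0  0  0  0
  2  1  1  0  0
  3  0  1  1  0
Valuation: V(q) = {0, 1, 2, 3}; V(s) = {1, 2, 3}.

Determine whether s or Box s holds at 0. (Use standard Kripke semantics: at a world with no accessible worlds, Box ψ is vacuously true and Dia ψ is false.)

At 0: s is false, Box s is false, so s or Box s is false.
  At 0: Box s requires s at every successor {0, 2}.
    s fails at 0, so Box s is false at 0.

No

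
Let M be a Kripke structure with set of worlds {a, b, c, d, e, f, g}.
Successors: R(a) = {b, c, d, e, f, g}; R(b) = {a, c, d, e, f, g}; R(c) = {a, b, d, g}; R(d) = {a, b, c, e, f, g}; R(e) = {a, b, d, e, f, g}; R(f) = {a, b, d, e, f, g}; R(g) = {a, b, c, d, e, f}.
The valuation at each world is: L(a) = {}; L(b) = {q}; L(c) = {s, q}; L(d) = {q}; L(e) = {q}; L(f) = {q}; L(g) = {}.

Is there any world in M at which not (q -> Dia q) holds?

No

Let φ = not (q -> Dia q). Evaluate φ at each world:
  a (successors {b, c, d, e, f, g}): φ is false.
  b (successors {a, c, d, e, f, g}): φ is false.
  c (successors {a, b, d, g}): φ is false.
  d (successors {a, b, c, e, f, g}): φ is false.
  e (successors {a, b, d, e, f, g}): φ is false.
  f (successors {a, b, d, e, f, g}): φ is false.
  g (successors {a, b, c, d, e, f}): φ is false.
For instance, at b:
  At b: q -> Dia q is true, so not (q -> Dia q) is false.
    At b: q is true, Dia q is true, so q -> Dia q is true.
      At b: Dia q requires q at some successor in {a, c, d, e, f, g}.
        q holds at c, so Dia q is true at b.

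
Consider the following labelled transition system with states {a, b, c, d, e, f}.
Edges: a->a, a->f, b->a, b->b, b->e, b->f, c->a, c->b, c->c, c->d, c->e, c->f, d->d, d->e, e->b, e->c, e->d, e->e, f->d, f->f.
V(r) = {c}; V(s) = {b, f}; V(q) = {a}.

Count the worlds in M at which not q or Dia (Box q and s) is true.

Let φ = not q or Dia (Box q and s). Evaluate φ at each world:
  a (successors {a, f}): φ is false.
  b (successors {a, b, e, f}): φ is true.
  c (successors {a, b, c, d, e, f}): φ is true.
  d (successors {d, e}): φ is true.
  e (successors {b, c, d, e}): φ is true.
  f (successors {d, f}): φ is true.
For instance, at b:
  At b: not q is true, Dia (Box q and s) is false, so not q or Dia (Box q and s) is true.
    At b: Dia (Box q and s) requires Box q and s at some successor in {a, b, e, f}.
      At a: Box q and s is false.
      At b: Box q and s is false.
      At e: Box q and s is false.
      At f: Box q and s is false.
    So Dia (Box q and s) is false at b.
Satisfying worlds: {b, c, d, e, f}

5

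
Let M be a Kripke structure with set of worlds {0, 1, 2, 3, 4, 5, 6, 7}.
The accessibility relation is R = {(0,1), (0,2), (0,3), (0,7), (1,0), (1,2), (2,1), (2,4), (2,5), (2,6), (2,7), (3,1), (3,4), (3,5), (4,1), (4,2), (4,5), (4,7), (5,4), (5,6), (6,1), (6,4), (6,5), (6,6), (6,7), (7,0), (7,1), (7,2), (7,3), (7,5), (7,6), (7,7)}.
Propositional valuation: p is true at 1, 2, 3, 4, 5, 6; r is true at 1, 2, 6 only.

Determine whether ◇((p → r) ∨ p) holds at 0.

Yes

At 0: ◇((p → r) ∨ p) requires (p → r) ∨ p at some successor in {1, 2, 3, 7}.
  (p → r) ∨ p holds at 1, so ◇((p → r) ∨ p) is true at 0.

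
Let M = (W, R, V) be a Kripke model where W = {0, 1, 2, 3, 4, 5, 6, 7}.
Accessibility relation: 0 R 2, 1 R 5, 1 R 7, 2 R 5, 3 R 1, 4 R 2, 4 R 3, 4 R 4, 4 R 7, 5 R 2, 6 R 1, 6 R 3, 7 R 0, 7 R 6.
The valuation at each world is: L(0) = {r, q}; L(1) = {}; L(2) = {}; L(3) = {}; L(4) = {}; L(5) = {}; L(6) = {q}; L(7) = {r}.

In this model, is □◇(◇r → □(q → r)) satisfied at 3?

Yes

At 3: □◇(◇r → □(q → r)) requires ◇(◇r → □(q → r)) at every successor {1}.
    At 1: ◇(◇r → □(q → r)) requires ◇r → □(q → r) at some successor in {5, 7}.
      ◇r → □(q → r) holds at 5, so ◇(◇r → □(q → r)) is true at 1.
So □◇(◇r → □(q → r)) is true at 3.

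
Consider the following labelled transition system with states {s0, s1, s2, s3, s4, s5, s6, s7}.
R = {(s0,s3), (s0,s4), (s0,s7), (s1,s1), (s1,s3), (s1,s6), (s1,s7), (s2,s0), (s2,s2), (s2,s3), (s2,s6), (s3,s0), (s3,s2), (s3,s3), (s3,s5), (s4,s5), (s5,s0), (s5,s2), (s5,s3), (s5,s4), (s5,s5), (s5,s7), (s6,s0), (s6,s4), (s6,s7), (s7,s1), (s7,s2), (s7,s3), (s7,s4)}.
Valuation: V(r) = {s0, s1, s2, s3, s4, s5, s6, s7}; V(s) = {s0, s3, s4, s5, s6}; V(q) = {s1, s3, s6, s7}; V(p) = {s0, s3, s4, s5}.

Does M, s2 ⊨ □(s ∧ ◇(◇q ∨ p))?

No

At s2: □(s ∧ ◇(◇q ∨ p)) requires s ∧ ◇(◇q ∨ p) at every successor {s0, s2, s3, s6}.
  s ∧ ◇(◇q ∨ p) fails at s2, so □(s ∧ ◇(◇q ∨ p)) is false at s2.
    At s2: s is false, ◇(◇q ∨ p) is true, so s ∧ ◇(◇q ∨ p) is false.
      At s2: ◇(◇q ∨ p) requires ◇q ∨ p at some successor in {s0, s2, s3, s6}.
        ◇q ∨ p holds at s0, so ◇(◇q ∨ p) is true at s2.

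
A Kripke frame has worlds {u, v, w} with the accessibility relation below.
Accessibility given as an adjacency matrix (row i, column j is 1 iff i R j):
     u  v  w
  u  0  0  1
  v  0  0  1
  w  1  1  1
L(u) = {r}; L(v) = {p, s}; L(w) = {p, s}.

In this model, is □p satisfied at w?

No

Recall that □ψ holds at a world iff ψ holds at every accessible world, and ◇ψ holds iff ψ holds at some accessible world.
At w: □p requires p at every successor {u, v, w}.
  p fails at u, so □p is false at w.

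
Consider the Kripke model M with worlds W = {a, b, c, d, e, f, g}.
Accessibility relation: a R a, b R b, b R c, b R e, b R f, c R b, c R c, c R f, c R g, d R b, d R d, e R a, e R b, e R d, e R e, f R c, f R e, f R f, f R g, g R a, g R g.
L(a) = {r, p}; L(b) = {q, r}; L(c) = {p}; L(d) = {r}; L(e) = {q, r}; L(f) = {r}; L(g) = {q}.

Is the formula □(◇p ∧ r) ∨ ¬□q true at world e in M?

Yes

Recall that □ψ holds at a world iff ψ holds at every accessible world, and ◇ψ holds iff ψ holds at some accessible world.
At e: □(◇p ∧ r) is false, ¬□q is true, so □(◇p ∧ r) ∨ ¬□q is true.
  At e: □(◇p ∧ r) requires ◇p ∧ r at every successor {a, b, d, e}.
    ◇p ∧ r fails at d, so □(◇p ∧ r) is false at e.
      At d: ◇p is false, r is true, so ◇p ∧ r is false.
  At e: □q is false, so ¬□q is true.
    At e: □q requires q at every successor {a, b, d, e}.
      q fails at a, so □q is false at e.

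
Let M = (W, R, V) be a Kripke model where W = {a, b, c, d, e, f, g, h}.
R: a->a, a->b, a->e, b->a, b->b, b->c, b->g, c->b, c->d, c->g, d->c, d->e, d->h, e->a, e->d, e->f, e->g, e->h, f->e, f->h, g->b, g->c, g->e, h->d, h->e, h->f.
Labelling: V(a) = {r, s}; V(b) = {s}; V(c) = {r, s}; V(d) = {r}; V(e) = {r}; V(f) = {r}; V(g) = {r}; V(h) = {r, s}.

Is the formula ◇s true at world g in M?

Yes

At g: ◇s requires s at some successor in {b, c, e}.
  s holds at b, so ◇s is true at g.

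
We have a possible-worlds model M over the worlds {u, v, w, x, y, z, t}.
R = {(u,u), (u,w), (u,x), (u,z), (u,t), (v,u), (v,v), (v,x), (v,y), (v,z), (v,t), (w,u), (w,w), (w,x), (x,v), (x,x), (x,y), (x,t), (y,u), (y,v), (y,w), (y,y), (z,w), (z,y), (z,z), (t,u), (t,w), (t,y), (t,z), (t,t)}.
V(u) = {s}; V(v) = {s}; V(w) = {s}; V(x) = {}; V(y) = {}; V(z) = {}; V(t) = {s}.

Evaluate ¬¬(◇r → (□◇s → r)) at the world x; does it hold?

At x: ¬(◇r → (□◇s → r)) is false, so ¬¬(◇r → (□◇s → r)) is true.
  At x: ◇r → (□◇s → r) is true, so ¬(◇r → (□◇s → r)) is false.
    At x: ◇r is false, □◇s → r is false, so ◇r → (□◇s → r) is true.
      At x: ◇r requires r at some successor in {v, x, y, t}.
        At v: r is false.
        At x: r is false.
        At y: r is false.
        At t: r is false.
      So ◇r is false at x.
      At x: □◇s is true, r is false, so □◇s → r is false.

Yes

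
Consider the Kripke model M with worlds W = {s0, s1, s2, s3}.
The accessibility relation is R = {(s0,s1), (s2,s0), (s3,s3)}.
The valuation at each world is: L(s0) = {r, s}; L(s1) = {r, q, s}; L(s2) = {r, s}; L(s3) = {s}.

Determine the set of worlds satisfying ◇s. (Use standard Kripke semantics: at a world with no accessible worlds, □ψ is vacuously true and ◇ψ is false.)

s0, s2, s3

Let φ = ◇s. Evaluate φ at each world:
  s0 (successors {s1}): φ is true.
  s1 (successors ∅): φ is false.
  s2 (successors {s0}): φ is true.
  s3 (successors {s3}): φ is true.
For instance, at s0:
  At s0: ◇s requires s at some successor in {s1}.
    s holds at s1, so ◇s is true at s0.
Satisfying worlds: {s0, s2, s3}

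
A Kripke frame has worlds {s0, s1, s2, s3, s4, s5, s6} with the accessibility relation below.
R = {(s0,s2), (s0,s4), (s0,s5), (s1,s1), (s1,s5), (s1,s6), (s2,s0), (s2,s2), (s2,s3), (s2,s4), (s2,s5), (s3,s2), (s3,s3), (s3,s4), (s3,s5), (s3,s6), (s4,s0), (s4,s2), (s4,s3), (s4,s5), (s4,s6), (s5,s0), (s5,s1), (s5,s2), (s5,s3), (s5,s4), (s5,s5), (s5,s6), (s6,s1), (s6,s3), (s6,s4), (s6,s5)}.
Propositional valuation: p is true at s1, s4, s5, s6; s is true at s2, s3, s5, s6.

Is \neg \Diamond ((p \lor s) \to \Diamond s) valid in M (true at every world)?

No

Recall that \Diamond ψ holds at a world iff ψ holds at some accessible world.
Let φ = \neg \Diamond ((p \lor s) \to \Diamond s). Evaluate φ at each world:
  s0 (successors {s2, s4, s5}): φ is false.
  s1 (successors {s1, s5, s6}): φ is false.
  s2 (successors {s0, s2, s3, s4, s5}): φ is false.
  s3 (successors {s2, s3, s4, s5, s6}): φ is false.
  s4 (successors {s0, s2, s3, s5, s6}): φ is false.
  s5 (successors {s0, s1, s2, s3, s4, s5, s6}): φ is false.
  s6 (successors {s1, s3, s4, s5}): φ is false.
Detail at s0 (counterexample):
  At s0: \Diamond ((p \lor s) \to \Diamond s) is true, so \neg \Diamond ((p \lor s) \to \Diamond s) is false.
    At s0: \Diamond ((p \lor s) \to \Diamond s) requires (p \lor s) \to \Diamond s at some successor in {s2, s4, s5}.
      (p \lor s) \to \Diamond s holds at s2, so \Diamond ((p \lor s) \to \Diamond s) is true at s0.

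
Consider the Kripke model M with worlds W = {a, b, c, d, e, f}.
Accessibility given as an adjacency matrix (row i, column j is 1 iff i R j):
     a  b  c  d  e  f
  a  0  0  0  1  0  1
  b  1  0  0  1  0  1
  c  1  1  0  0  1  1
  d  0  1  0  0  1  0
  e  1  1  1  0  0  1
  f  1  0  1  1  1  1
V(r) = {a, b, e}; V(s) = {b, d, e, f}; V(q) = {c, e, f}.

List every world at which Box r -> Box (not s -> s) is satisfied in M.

Recall that Box ψ holds at a world iff ψ holds at every accessible world, and Dia ψ holds iff ψ holds at some accessible world.
Let φ = Box r -> Box (not s -> s). Evaluate φ at each world:
  a (successors {d, f}): φ is true.
  b (successors {a, d, f}): φ is true.
  c (successors {a, b, e, f}): φ is true.
  d (successors {b, e}): φ is true.
  e (successors {a, b, c, f}): φ is true.
  f (successors {a, c, d, e, f}): φ is true.
For instance, at e:
  At e: Box r is false, Box (not s -> s) is false, so Box r -> Box (not s -> s) is true.
    At e: Box r requires r at every successor {a, b, c, f}.
      r fails at c, so Box r is false at e.
    At e: Box (not s -> s) requires not s -> s at every successor {a, b, c, f}.
      not s -> s fails at a, so Box (not s -> s) is false at e.
Satisfying worlds: {a, b, c, d, e, f}

a, b, c, d, e, f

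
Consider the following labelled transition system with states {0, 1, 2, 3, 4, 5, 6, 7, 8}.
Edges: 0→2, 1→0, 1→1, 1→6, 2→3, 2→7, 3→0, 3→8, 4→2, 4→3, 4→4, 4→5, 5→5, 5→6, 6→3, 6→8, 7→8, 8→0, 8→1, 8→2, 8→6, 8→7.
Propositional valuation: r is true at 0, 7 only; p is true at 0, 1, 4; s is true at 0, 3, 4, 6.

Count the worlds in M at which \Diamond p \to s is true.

7

Let φ = \Diamond p \to s. Evaluate φ at each world:
  0 (successors {2}): φ is true.
  1 (successors {0, 1, 6}): φ is false.
  2 (successors {3, 7}): φ is true.
  3 (successors {0, 8}): φ is true.
  4 (successors {2, 3, 4, 5}): φ is true.
  5 (successors {5, 6}): φ is true.
  6 (successors {3, 8}): φ is true.
  7 (successors {8}): φ is true.
  8 (successors {0, 1, 2, 6, 7}): φ is false.
For instance, at 0:
  At 0: \Diamond p is false, s is true, so \Diamond p \to s is true.
    At 0: \Diamond p requires p at some successor in {2}.
      At 2: p is false.
    So \Diamond p is false at 0.
Satisfying worlds: {0, 2, 3, 4, 5, 6, 7}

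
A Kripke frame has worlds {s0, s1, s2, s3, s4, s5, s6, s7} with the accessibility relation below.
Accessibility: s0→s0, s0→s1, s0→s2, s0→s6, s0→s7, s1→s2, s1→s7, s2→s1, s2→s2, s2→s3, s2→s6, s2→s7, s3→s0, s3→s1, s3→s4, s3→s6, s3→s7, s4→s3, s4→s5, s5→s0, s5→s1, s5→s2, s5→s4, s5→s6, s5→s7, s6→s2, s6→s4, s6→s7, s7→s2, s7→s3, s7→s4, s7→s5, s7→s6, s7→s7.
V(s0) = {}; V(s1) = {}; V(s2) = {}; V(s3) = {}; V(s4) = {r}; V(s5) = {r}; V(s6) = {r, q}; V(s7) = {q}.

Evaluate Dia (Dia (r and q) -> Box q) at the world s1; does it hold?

Recall that Box ψ holds at a world iff ψ holds at every accessible world, and Dia ψ holds iff ψ holds at some accessible world.
At s1: Dia (Dia (r and q) -> Box q) requires Dia (r and q) -> Box q at some successor in {s2, s7}.
  At s2: Dia (r and q) -> Box q is false.
  At s7: Dia (r and q) -> Box q is false.
So Dia (Dia (r and q) -> Box q) is false at s1.

No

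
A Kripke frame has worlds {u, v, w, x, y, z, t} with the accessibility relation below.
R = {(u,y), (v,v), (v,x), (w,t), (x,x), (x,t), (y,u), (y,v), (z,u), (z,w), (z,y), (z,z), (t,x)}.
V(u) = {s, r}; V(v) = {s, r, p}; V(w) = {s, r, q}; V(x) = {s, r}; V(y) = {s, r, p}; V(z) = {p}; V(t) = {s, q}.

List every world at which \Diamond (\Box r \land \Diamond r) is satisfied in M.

Let φ = \Diamond (\Box r \land \Diamond r). Evaluate φ at each world:
  u (successors {y}): φ is true.
  v (successors {v, x}): φ is true.
  w (successors {t}): φ is true.
  x (successors {x, t}): φ is true.
  y (successors {u, v}): φ is true.
  z (successors {u, w, y, z}): φ is true.
  t (successors {x}): φ is false.
For instance, at y:
  At y: \Diamond (\Box r \land \Diamond r) requires \Box r \land \Diamond r at some successor in {u, v}.
    \Box r \land \Diamond r holds at u, so \Diamond (\Box r \land \Diamond r) is true at y.
      At u: \Box r is true, \Diamond r is true, so \Box r \land \Diamond r is true.
Satisfying worlds: {u, v, w, x, y, z}

u, v, w, x, y, z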